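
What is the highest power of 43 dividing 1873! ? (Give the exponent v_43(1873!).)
v_43(1873!) = 44

Legendre's formula: v_p(n!) = Σ_{k ≥ 1} ⌊n / p^k⌋. For p = 43, n = 1873, the terms are:
  ⌊1873/43^1⌋ = ⌊1873/43⌋ = 43
  ⌊1873/43^2⌋ = ⌊1873/1849⌋ = 1
(the next term ⌊1873/43^3⌋ = 0, terminating the sum). Summing: v_43(1873!) = 43 + 1 = 44.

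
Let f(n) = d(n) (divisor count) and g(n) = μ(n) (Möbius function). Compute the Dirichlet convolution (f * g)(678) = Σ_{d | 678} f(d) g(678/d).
(d * μ)(678) = 1

Divisors of 678: [1, 2, 3, 6, 113, 226, 339, 678]. For each d | 678:
  d = 1: d(1) · μ(678/1) = 1 · -1 = -1
  d = 2: d(2) · μ(678/2) = 2 · 1 = 2
  d = 3: d(3) · μ(678/3) = 2 · 1 = 2
  d = 6: d(6) · μ(678/6) = 4 · -1 = -4
  d = 113: d(113) · μ(678/113) = 2 · 1 = 2
  d = 226: d(226) · μ(678/226) = 4 · -1 = -4
  d = 339: d(339) · μ(678/339) = 4 · -1 = -4
  d = 678: d(678) · μ(678/678) = 8 · 1 = 8
Summing: (d * μ)(678) = -1 + 2 + 2 + -4 + 2 + -4 + -4 + 8 = 1.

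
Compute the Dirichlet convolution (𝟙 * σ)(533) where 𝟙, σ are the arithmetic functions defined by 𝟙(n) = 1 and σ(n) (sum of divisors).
(𝟙 * σ)(533) = 645

Divisors of 533: [1, 13, 41, 533]. For each d | 533:
  d = 1: 𝟙(1) · σ(533/1) = 1 · 588 = 588
  d = 13: 𝟙(13) · σ(533/13) = 1 · 42 = 42
  d = 41: 𝟙(41) · σ(533/41) = 1 · 14 = 14
  d = 533: 𝟙(533) · σ(533/533) = 1 · 1 = 1
Summing: (𝟙 * σ)(533) = 588 + 42 + 14 + 1 = 645.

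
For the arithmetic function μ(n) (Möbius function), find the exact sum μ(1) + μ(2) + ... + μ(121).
Σ_{n ≤ 121} μ(n) = -3

Compute μ(n) for each 1 ≤ n ≤ 121: μ(1) = 1, μ(2) = -1, μ(3) = -1, μ(4) = 0, μ(5) = -1, μ(6) = 1, μ(7) = -1, μ(8) = 0, μ(9) = 0, μ(10) = 1, μ(11) = -1, μ(12) = 0, μ(13) = -1, μ(14) = 1, μ(15) = 1, μ(16) = 0, μ(17) = -1, μ(18) = 0, μ(19) = -1, μ(20) = 0, μ(21) = 1, μ(22) = 1, μ(23) = -1, μ(24) = 0, μ(25) = 0, μ(26) = 1, μ(27) = 0, μ(28) = 0, μ(29) = -1, μ(30) = -1, μ(31) = -1, μ(32) = 0, μ(33) = 1, μ(34) = 1, μ(35) = 1, μ(36) = 0, μ(37) = -1, μ(38) = 1, μ(39) = 1, μ(40) = 0, μ(41) = -1, μ(42) = -1, μ(43) = -1, μ(44) = 0, μ(45) = 0, μ(46) = 1, μ(47) = -1, μ(48) = 0, μ(49) = 0, μ(50) = 0, μ(51) = 1, μ(52) = 0, μ(53) = -1, μ(54) = 0, μ(55) = 1, μ(56) = 0, μ(57) = 1, μ(58) = 1, μ(59) = -1, μ(60) = 0, μ(61) = -1, μ(62) = 1, μ(63) = 0, μ(64) = 0, μ(65) = 1, μ(66) = -1, μ(67) = -1, μ(68) = 0, μ(69) = 1, μ(70) = -1, μ(71) = -1, μ(72) = 0, μ(73) = -1, μ(74) = 1, μ(75) = 0, μ(76) = 0, μ(77) = 1, μ(78) = -1, μ(79) = -1, μ(80) = 0, μ(81) = 0, μ(82) = 1, μ(83) = -1, μ(84) = 0, μ(85) = 1, μ(86) = 1, μ(87) = 1, μ(88) = 0, μ(89) = -1, μ(90) = 0, μ(91) = 1, μ(92) = 0, μ(93) = 1, μ(94) = 1, μ(95) = 1, μ(96) = 0, μ(97) = -1, μ(98) = 0, μ(99) = 0, μ(100) = 0, μ(101) = -1, μ(102) = -1, μ(103) = -1, μ(104) = 0, μ(105) = -1, μ(106) = 1, μ(107) = -1, μ(108) = 0, μ(109) = -1, μ(110) = -1, μ(111) = 1, μ(112) = 0, μ(113) = -1, μ(114) = -1, μ(115) = 1, μ(116) = 0, μ(117) = 0, μ(118) = 1, μ(119) = 1, μ(120) = 0, μ(121) = 0. Summing all 121 values: -3. (Mertens function M(x) = Σ_{n ≤ x} μ(n); on average M(x) should be small (PNT ⟺ M(x) = o(x)).)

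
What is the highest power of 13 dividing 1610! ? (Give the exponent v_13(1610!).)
v_13(1610!) = 132

Legendre's formula: v_p(n!) = Σ_{k ≥ 1} ⌊n / p^k⌋. For p = 13, n = 1610, the terms are:
  ⌊1610/13^1⌋ = ⌊1610/13⌋ = 123
  ⌊1610/13^2⌋ = ⌊1610/169⌋ = 9
(the next term ⌊1610/13^3⌋ = 0, terminating the sum). Summing: v_13(1610!) = 123 + 9 = 132.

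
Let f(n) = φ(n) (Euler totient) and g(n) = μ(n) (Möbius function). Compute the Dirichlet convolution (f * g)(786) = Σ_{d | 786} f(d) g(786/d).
(φ * μ)(786) = 0

Divisors of 786: [1, 2, 3, 6, 131, 262, 393, 786]. For each d | 786:
  d = 1: φ(1) · μ(786/1) = 1 · -1 = -1
  d = 2: φ(2) · μ(786/2) = 1 · 1 = 1
  d = 3: φ(3) · μ(786/3) = 2 · 1 = 2
  d = 6: φ(6) · μ(786/6) = 2 · -1 = -2
  d = 131: φ(131) · μ(786/131) = 130 · 1 = 130
  d = 262: φ(262) · μ(786/262) = 130 · -1 = -130
  d = 393: φ(393) · μ(786/393) = 260 · -1 = -260
  d = 786: φ(786) · μ(786/786) = 260 · 1 = 260
Summing: (φ * μ)(786) = -1 + 1 + 2 + -2 + 130 + -130 + -260 + 260 = 0.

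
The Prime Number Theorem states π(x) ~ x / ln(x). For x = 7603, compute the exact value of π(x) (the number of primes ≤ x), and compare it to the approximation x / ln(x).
π(7603) = 966;  x/ln(x) ≈ 850.80;  relative error ≈ 11.93%.

Directly count primes up to 7603: π(7603) = 966. The PNT approximation gives 7603/ln(7603) ≈ 7603/8.93630 ≈ 850.80. Relative error (π(x) − x/ln(x)) / π(x) ≈ 11.93%; the approximation is known to undercount slightly (Li(x) is a better estimate).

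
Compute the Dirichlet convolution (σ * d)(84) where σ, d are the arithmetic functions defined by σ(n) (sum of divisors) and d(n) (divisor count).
(σ * d)(84) = 960

Divisors of 84: [1, 2, 3, 4, 6, 7, 12, 14, 21, 28, 42, 84]. For each d | 84:
  d = 1: σ(1) · d(84/1) = 1 · 12 = 12
  d = 2: σ(2) · d(84/2) = 3 · 8 = 24
  d = 3: σ(3) · d(84/3) = 4 · 6 = 24
  d = 4: σ(4) · d(84/4) = 7 · 4 = 28
  d = 6: σ(6) · d(84/6) = 12 · 4 = 48
  d = 7: σ(7) · d(84/7) = 8 · 6 = 48
  d = 12: σ(12) · d(84/12) = 28 · 2 = 56
  d = 14: σ(14) · d(84/14) = 24 · 4 = 96
  d = 21: σ(21) · d(84/21) = 32 · 3 = 96
  d = 28: σ(28) · d(84/28) = 56 · 2 = 112
  d = 42: σ(42) · d(84/42) = 96 · 2 = 192
  d = 84: σ(84) · d(84/84) = 224 · 1 = 224
Summing: (σ * d)(84) = 12 + 24 + 24 + 28 + 48 + 48 + 56 + 96 + 96 + 112 + 192 + 224 = 960.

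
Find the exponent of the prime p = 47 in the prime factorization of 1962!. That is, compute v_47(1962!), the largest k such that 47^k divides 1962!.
v_47(1962!) = 41

Legendre's formula: v_p(n!) = Σ_{k ≥ 1} ⌊n / p^k⌋. For p = 47, n = 1962, the terms are:
  ⌊1962/47^1⌋ = ⌊1962/47⌋ = 41
(the next term ⌊1962/47^2⌋ = 0, terminating the sum). Summing: v_47(1962!) = 41 = 41.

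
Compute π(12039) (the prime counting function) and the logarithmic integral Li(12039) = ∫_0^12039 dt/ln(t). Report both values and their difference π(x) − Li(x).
π(12039) = 1441;  Li(12039) ≈ 1465.25;  π(x) − Li(x) ≈ -24.25.

Direct count of primes ≤ 12039 gives π(12039) = 1441. Numerical evaluation of the logarithmic integral gives Li(12039) ≈ 1465.25. The difference π(x) − Li(x) ≈ -24.25 is typically negative for small/moderate x (Li(x) overestimates), though Littlewood's theorem shows this sign changes infinitely often.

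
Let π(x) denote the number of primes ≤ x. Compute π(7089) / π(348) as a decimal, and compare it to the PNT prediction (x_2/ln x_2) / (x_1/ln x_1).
π(7089)/π(348) = 909/69 ≈ 13.1739;  PNT prediction ≈ 13.4457.

π(348) = 69 and π(7089) = 909, so π(7089)/π(348) ≈ 13.1739. The PNT-predicted ratio is (7089/ln(7089)) / (348/ln(348)) ≈ 13.4457. The two agree to within a few percent, as expected.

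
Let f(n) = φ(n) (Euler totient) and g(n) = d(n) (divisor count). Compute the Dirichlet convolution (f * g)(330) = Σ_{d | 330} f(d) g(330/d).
(φ * d)(330) = 864

Divisors of 330: [1, 2, 3, 5, 6, 10, 11, 15, 22, 30, 33, 55, 66, 110, 165, 330]. For each d | 330:
  d = 1: φ(1) · d(330/1) = 1 · 16 = 16
  d = 2: φ(2) · d(330/2) = 1 · 8 = 8
  d = 3: φ(3) · d(330/3) = 2 · 8 = 16
  d = 5: φ(5) · d(330/5) = 4 · 8 = 32
  d = 6: φ(6) · d(330/6) = 2 · 4 = 8
  d = 10: φ(10) · d(330/10) = 4 · 4 = 16
  d = 11: φ(11) · d(330/11) = 10 · 8 = 80
  d = 15: φ(15) · d(330/15) = 8 · 4 = 32
  d = 22: φ(22) · d(330/22) = 10 · 4 = 40
  d = 30: φ(30) · d(330/30) = 8 · 2 = 16
  d = 33: φ(33) · d(330/33) = 20 · 4 = 80
  d = 55: φ(55) · d(330/55) = 40 · 4 = 160
  d = 66: φ(66) · d(330/66) = 20 · 2 = 40
  d = 110: φ(110) · d(330/110) = 40 · 2 = 80
  d = 165: φ(165) · d(330/165) = 80 · 2 = 160
  d = 330: φ(330) · d(330/330) = 80 · 1 = 80
Summing: (φ * d)(330) = 16 + 8 + 16 + 32 + 8 + 16 + 80 + 32 + 40 + 16 + 80 + 160 + 40 + 80 + 160 + 80 = 864.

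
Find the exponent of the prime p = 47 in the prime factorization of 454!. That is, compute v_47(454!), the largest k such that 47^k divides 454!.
v_47(454!) = 9

Legendre's formula: v_p(n!) = Σ_{k ≥ 1} ⌊n / p^k⌋. For p = 47, n = 454, the terms are:
  ⌊454/47^1⌋ = ⌊454/47⌋ = 9
(the next term ⌊454/47^2⌋ = 0, terminating the sum). Summing: v_47(454!) = 9 = 9.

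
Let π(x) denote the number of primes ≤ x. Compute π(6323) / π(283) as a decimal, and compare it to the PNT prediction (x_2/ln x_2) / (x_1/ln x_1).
π(6323)/π(283) = 823/61 ≈ 13.4918;  PNT prediction ≈ 14.4122.

π(283) = 61 and π(6323) = 823, so π(6323)/π(283) ≈ 13.4918. The PNT-predicted ratio is (6323/ln(6323)) / (283/ln(283)) ≈ 14.4122. The two agree to within a few percent, as expected.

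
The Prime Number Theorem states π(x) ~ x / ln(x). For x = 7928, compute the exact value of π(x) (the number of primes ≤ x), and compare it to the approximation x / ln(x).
π(7928) = 1001;  x/ln(x) ≈ 883.03;  relative error ≈ 11.79%.

Directly count primes up to 7928: π(7928) = 1001. The PNT approximation gives 7928/ln(7928) ≈ 7928/8.97816 ≈ 883.03. Relative error (π(x) − x/ln(x)) / π(x) ≈ 11.79%; the approximation is known to undercount slightly (Li(x) is a better estimate).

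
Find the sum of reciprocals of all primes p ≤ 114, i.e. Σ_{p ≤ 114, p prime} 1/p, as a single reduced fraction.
Σ 1/p = 58472171373748331322981543916880425472323867753/31610054640417607788145206291543662493274686990

π(114) = 30, so the primes ≤ 114 are [2, 3, 5, 7, 11, 13, 17, 19, 23, 29, 31, 37, 41, 43, 47, 53, 59, 61, 67, 71, 73, 79, 83, 89, 97, 101, 103, 107, 109, 113]. Summing 1/p over these primes: 58472171373748331322981543916880425472323867753/31610054640417607788145206291543662493274686990 ≈ 1.8498. Mertens estimate ln ln(114) + 0.2615 ≈ 1.8167.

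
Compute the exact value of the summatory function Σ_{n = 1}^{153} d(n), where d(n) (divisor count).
Σ_{n ≤ 153} d(n) = 796

Compute d(n) for each 1 ≤ n ≤ 153: d(1) = 1, d(2) = 2, d(3) = 2, d(4) = 3, d(5) = 2, d(6) = 4, d(7) = 2, d(8) = 4, d(9) = 3, d(10) = 4, d(11) = 2, d(12) = 6, d(13) = 2, d(14) = 4, d(15) = 4, d(16) = 5, d(17) = 2, d(18) = 6, d(19) = 2, d(20) = 6, d(21) = 4, d(22) = 4, d(23) = 2, d(24) = 8, d(25) = 3, d(26) = 4, d(27) = 4, d(28) = 6, d(29) = 2, d(30) = 8, d(31) = 2, d(32) = 6, d(33) = 4, d(34) = 4, d(35) = 4, d(36) = 9, d(37) = 2, d(38) = 4, d(39) = 4, d(40) = 8, d(41) = 2, d(42) = 8, d(43) = 2, d(44) = 6, d(45) = 6, d(46) = 4, d(47) = 2, d(48) = 10, d(49) = 3, d(50) = 6, d(51) = 4, d(52) = 6, d(53) = 2, d(54) = 8, d(55) = 4, d(56) = 8, d(57) = 4, d(58) = 4, d(59) = 2, d(60) = 12, d(61) = 2, d(62) = 4, d(63) = 6, d(64) = 7, d(65) = 4, d(66) = 8, d(67) = 2, d(68) = 6, d(69) = 4, d(70) = 8, d(71) = 2, d(72) = 12, d(73) = 2, d(74) = 4, d(75) = 6, d(76) = 6, d(77) = 4, d(78) = 8, d(79) = 2, d(80) = 10, d(81) = 5, d(82) = 4, d(83) = 2, d(84) = 12, d(85) = 4, d(86) = 4, d(87) = 4, d(88) = 8, d(89) = 2, d(90) = 12, d(91) = 4, d(92) = 6, d(93) = 4, d(94) = 4, d(95) = 4, d(96) = 12, d(97) = 2, d(98) = 6, d(99) = 6, d(100) = 9, d(101) = 2, d(102) = 8, d(103) = 2, d(104) = 8, d(105) = 8, d(106) = 4, d(107) = 2, d(108) = 12, d(109) = 2, d(110) = 8, d(111) = 4, d(112) = 10, d(113) = 2, d(114) = 8, d(115) = 4, d(116) = 6, d(117) = 6, d(118) = 4, d(119) = 4, d(120) = 16, d(121) = 3, d(122) = 4, d(123) = 4, d(124) = 6, d(125) = 4, d(126) = 12, d(127) = 2, d(128) = 8, d(129) = 4, d(130) = 8, d(131) = 2, d(132) = 12, d(133) = 4, d(134) = 4, d(135) = 8, d(136) = 8, d(137) = 2, d(138) = 8, d(139) = 2, d(140) = 12, d(141) = 4, d(142) = 4, d(143) = 4, d(144) = 15, d(145) = 4, d(146) = 4, d(147) = 6, d(148) = 6, d(149) = 2, d(150) = 12, d(151) = 2, d(152) = 8, d(153) = 6. Summing all 153 values: 796. (Dirichlet's divisor formula: Σ_{n ≤ x} d(n) = x ln(x) + (2γ − 1) x + O(√x). For x = 153, the asymptotic estimate is ≈ 793.28.)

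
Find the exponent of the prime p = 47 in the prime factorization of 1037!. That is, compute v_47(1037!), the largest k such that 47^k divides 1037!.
v_47(1037!) = 22

Legendre's formula: v_p(n!) = Σ_{k ≥ 1} ⌊n / p^k⌋. For p = 47, n = 1037, the terms are:
  ⌊1037/47^1⌋ = ⌊1037/47⌋ = 22
(the next term ⌊1037/47^2⌋ = 0, terminating the sum). Summing: v_47(1037!) = 22 = 22.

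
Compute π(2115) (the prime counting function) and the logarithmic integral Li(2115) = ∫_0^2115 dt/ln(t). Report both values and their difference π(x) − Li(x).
π(2115) = 319;  Li(2115) ≈ 329.88;  π(x) − Li(x) ≈ -10.88.

Direct count of primes ≤ 2115 gives π(2115) = 319. Numerical evaluation of the logarithmic integral gives Li(2115) ≈ 329.88. The difference π(x) − Li(x) ≈ -10.88 is typically negative for small/moderate x (Li(x) overestimates), though Littlewood's theorem shows this sign changes infinitely often.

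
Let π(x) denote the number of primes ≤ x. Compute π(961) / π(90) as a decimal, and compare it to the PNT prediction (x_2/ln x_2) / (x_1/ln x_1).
π(961)/π(90) = 162/24 ≈ 6.7500;  PNT prediction ≈ 6.9959.

π(90) = 24 and π(961) = 162, so π(961)/π(90) ≈ 6.7500. The PNT-predicted ratio is (961/ln(961)) / (90/ln(90)) ≈ 6.9959. The two agree to within a few percent, as expected.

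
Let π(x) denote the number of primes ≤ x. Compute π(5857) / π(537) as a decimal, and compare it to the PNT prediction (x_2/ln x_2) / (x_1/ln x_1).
π(5857)/π(537) = 770/99 ≈ 7.7778;  PNT prediction ≈ 7.9029.

π(537) = 99 and π(5857) = 770, so π(5857)/π(537) ≈ 7.7778. The PNT-predicted ratio is (5857/ln(5857)) / (537/ln(537)) ≈ 7.9029. The two agree to within a few percent, as expected.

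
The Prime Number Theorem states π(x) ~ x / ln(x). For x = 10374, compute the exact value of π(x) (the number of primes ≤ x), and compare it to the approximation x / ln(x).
π(10374) = 1272;  x/ln(x) ≈ 1121.87;  relative error ≈ 11.80%.

Directly count primes up to 10374: π(10374) = 1272. The PNT approximation gives 10374/ln(10374) ≈ 10374/9.24706 ≈ 1121.87. Relative error (π(x) − x/ln(x)) / π(x) ≈ 11.80%; the approximation is known to undercount slightly (Li(x) is a better estimate).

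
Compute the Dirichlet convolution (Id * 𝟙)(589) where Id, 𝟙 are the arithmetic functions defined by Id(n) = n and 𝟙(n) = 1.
(Id * 𝟙)(589) = 640

Divisors of 589: [1, 19, 31, 589]. For each d | 589:
  d = 1: Id(1) · 𝟙(589/1) = 1 · 1 = 1
  d = 19: Id(19) · 𝟙(589/19) = 19 · 1 = 19
  d = 31: Id(31) · 𝟙(589/31) = 31 · 1 = 31
  d = 589: Id(589) · 𝟙(589/589) = 589 · 1 = 589
Summing: (Id * 𝟙)(589) = 1 + 19 + 31 + 589 = 640.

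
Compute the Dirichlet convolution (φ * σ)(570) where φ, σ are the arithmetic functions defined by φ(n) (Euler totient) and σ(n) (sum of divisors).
(φ * σ)(570) = 9120

Divisors of 570: [1, 2, 3, 5, 6, 10, 15, 19, 30, 38, 57, 95, 114, 190, 285, 570]. For each d | 570:
  d = 1: φ(1) · σ(570/1) = 1 · 1440 = 1440
  d = 2: φ(2) · σ(570/2) = 1 · 480 = 480
  d = 3: φ(3) · σ(570/3) = 2 · 360 = 720
  d = 5: φ(5) · σ(570/5) = 4 · 240 = 960
  d = 6: φ(6) · σ(570/6) = 2 · 120 = 240
  d = 10: φ(10) · σ(570/10) = 4 · 80 = 320
  d = 15: φ(15) · σ(570/15) = 8 · 60 = 480
  d = 19: φ(19) · σ(570/19) = 18 · 72 = 1296
  d = 30: φ(30) · σ(570/30) = 8 · 20 = 160
  d = 38: φ(38) · σ(570/38) = 18 · 24 = 432
  d = 57: φ(57) · σ(570/57) = 36 · 18 = 648
  d = 95: φ(95) · σ(570/95) = 72 · 12 = 864
  d = 114: φ(114) · σ(570/114) = 36 · 6 = 216
  d = 190: φ(190) · σ(570/190) = 72 · 4 = 288
  d = 285: φ(285) · σ(570/285) = 144 · 3 = 432
  d = 570: φ(570) · σ(570/570) = 144 · 1 = 144
Summing: (φ * σ)(570) = 1440 + 480 + 720 + 960 + 240 + 320 + 480 + 1296 + 160 + 432 + 648 + 864 + 216 + 288 + 432 + 144 = 9120.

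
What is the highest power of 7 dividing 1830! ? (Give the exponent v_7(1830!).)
v_7(1830!) = 303

Legendre's formula: v_p(n!) = Σ_{k ≥ 1} ⌊n / p^k⌋. For p = 7, n = 1830, the terms are:
  ⌊1830/7^1⌋ = ⌊1830/7⌋ = 261
  ⌊1830/7^2⌋ = ⌊1830/49⌋ = 37
  ⌊1830/7^3⌋ = ⌊1830/343⌋ = 5
(the next term ⌊1830/7^4⌋ = 0, terminating the sum). Summing: v_7(1830!) = 261 + 37 + 5 = 303.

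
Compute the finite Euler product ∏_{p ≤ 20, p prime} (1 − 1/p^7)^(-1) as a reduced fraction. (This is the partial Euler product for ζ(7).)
∏ = 155826023762586560111512988551201501037015625/154535761885293084095586902270463356349603488

The primes p ≤ 20 are [2, 3, 5, 7, 11, 13, 17, 19]. For each prime, (1 − 1/p^7)^(-1) = p^7 / (p^7 − 1). The product is (1 − 1/2^7)^(-1), (1 − 1/3^7)^(-1), (1 − 1/5^7)^(-1), (1 − 1/7^7)^(-1), (1 − 1/11^7)^(-1), (1 − 1/13^7)^(-1), (1 − 1/17^7)^(-1), (1 − 1/19^7)^(-1) = ∏ p^7 / (p^7 − 1) = 155826023762586560111512988551201501037015625/154535761885293084095586902270463356349603488.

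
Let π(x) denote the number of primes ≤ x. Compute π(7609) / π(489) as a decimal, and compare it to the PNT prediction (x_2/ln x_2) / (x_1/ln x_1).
π(7609)/π(489) = 967/93 ≈ 10.3978;  PNT prediction ≈ 10.7815.

π(489) = 93 and π(7609) = 967, so π(7609)/π(489) ≈ 10.3978. The PNT-predicted ratio is (7609/ln(7609)) / (489/ln(489)) ≈ 10.7815. The two agree to within a few percent, as expected.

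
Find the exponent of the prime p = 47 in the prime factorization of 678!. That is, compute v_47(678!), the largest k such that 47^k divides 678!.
v_47(678!) = 14

Legendre's formula: v_p(n!) = Σ_{k ≥ 1} ⌊n / p^k⌋. For p = 47, n = 678, the terms are:
  ⌊678/47^1⌋ = ⌊678/47⌋ = 14
(the next term ⌊678/47^2⌋ = 0, terminating the sum). Summing: v_47(678!) = 14 = 14.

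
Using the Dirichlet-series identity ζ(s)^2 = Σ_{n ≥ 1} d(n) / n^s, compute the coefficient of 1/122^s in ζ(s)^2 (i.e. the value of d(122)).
d(122) = 4

ζ(s)^2 = (Σ 1/m^s)(Σ 1/k^s). The coefficient of 1/n^s in the product is the number of ordered pairs (m, k) with mk = n, which equals d(n). For n = 122, divisors are [1, 2, 61, 122], so d(122) = 4.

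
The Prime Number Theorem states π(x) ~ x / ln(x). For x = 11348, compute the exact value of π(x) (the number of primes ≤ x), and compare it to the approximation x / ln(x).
π(11348) = 1370;  x/ln(x) ≈ 1215.41;  relative error ≈ 11.28%.

Directly count primes up to 11348: π(11348) = 1370. The PNT approximation gives 11348/ln(11348) ≈ 11348/9.33680 ≈ 1215.41. Relative error (π(x) − x/ln(x)) / π(x) ≈ 11.28%; the approximation is known to undercount slightly (Li(x) is a better estimate).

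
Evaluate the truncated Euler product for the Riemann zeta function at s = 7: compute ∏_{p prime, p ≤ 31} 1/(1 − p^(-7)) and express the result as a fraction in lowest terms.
∏ = 37031956963631386906046525229438701635098769061332515193389940565625/36725327022248259763071767483224373757798563246158812707599806493184

The primes p ≤ 31 are [2, 3, 5, 7, 11, 13, 17, 19, 23, 29, 31]. For each prime, (1 − 1/p^7)^(-1) = p^7 / (p^7 − 1). The product is (1 − 1/2^7)^(-1), (1 − 1/3^7)^(-1), (1 − 1/5^7)^(-1), (1 − 1/7^7)^(-1), (1 − 1/11^7)^(-1), (1 − 1/13^7)^(-1), (1 − 1/17^7)^(-1), (1 − 1/19^7)^(-1), (1 − 1/23^7)^(-1), (1 − 1/29^7)^(-1), (1 − 1/31^7)^(-1) = ∏ p^7 / (p^7 − 1) = 37031956963631386906046525229438701635098769061332515193389940565625/36725327022248259763071767483224373757798563246158812707599806493184.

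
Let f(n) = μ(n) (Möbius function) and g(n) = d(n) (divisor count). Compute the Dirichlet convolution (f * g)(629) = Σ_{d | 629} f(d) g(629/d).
(μ * d)(629) = 1

Divisors of 629: [1, 17, 37, 629]. For each d | 629:
  d = 1: μ(1) · d(629/1) = 1 · 4 = 4
  d = 17: μ(17) · d(629/17) = -1 · 2 = -2
  d = 37: μ(37) · d(629/37) = -1 · 2 = -2
  d = 629: μ(629) · d(629/629) = 1 · 1 = 1
Summing: (μ * d)(629) = 4 + -2 + -2 + 1 = 1.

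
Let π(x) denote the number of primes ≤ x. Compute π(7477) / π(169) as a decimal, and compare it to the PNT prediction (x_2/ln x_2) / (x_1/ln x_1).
π(7477)/π(169) = 946/39 ≈ 24.2564;  PNT prediction ≈ 25.4451.

π(169) = 39 and π(7477) = 946, so π(7477)/π(169) ≈ 24.2564. The PNT-predicted ratio is (7477/ln(7477)) / (169/ln(169)) ≈ 25.4451. The two agree to within a few percent, as expected.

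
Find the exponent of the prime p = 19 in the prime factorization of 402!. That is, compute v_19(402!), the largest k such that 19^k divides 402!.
v_19(402!) = 22

Legendre's formula: v_p(n!) = Σ_{k ≥ 1} ⌊n / p^k⌋. For p = 19, n = 402, the terms are:
  ⌊402/19^1⌋ = ⌊402/19⌋ = 21
  ⌊402/19^2⌋ = ⌊402/361⌋ = 1
(the next term ⌊402/19^3⌋ = 0, terminating the sum). Summing: v_19(402!) = 21 + 1 = 22.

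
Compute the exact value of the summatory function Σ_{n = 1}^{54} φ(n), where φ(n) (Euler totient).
Σ_{n ≤ 54} φ(n) = 900

Compute φ(n) for each 1 ≤ n ≤ 54: φ(1) = 1, φ(2) = 1, φ(3) = 2, φ(4) = 2, φ(5) = 4, φ(6) = 2, φ(7) = 6, φ(8) = 4, φ(9) = 6, φ(10) = 4, φ(11) = 10, φ(12) = 4, φ(13) = 12, φ(14) = 6, φ(15) = 8, φ(16) = 8, φ(17) = 16, φ(18) = 6, φ(19) = 18, φ(20) = 8, φ(21) = 12, φ(22) = 10, φ(23) = 22, φ(24) = 8, φ(25) = 20, φ(26) = 12, φ(27) = 18, φ(28) = 12, φ(29) = 28, φ(30) = 8, φ(31) = 30, φ(32) = 16, φ(33) = 20, φ(34) = 16, φ(35) = 24, φ(36) = 12, φ(37) = 36, φ(38) = 18, φ(39) = 24, φ(40) = 16, φ(41) = 40, φ(42) = 12, φ(43) = 42, φ(44) = 20, φ(45) = 24, φ(46) = 22, φ(47) = 46, φ(48) = 16, φ(49) = 42, φ(50) = 20, φ(51) = 32, φ(52) = 24, φ(53) = 52, φ(54) = 18. Summing all 54 values: 900. (Average order: Σ_{n ≤ x} φ(n) ~ (3/π²) x². For x = 54, (3/π²)·54² ≈ 886.36.)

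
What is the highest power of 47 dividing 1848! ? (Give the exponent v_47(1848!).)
v_47(1848!) = 39

Legendre's formula: v_p(n!) = Σ_{k ≥ 1} ⌊n / p^k⌋. For p = 47, n = 1848, the terms are:
  ⌊1848/47^1⌋ = ⌊1848/47⌋ = 39
(the next term ⌊1848/47^2⌋ = 0, terminating the sum). Summing: v_47(1848!) = 39 = 39.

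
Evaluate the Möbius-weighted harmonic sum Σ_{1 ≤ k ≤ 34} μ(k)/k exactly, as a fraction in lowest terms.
Σ μ(k)/k = -302679716/100280245065

Values of μ(k) for 1 ≤ k ≤ 34: μ(1) = 1, μ(2) = -1, μ(3) = -1, μ(5) = -1, μ(6) = 1, μ(7) = -1, μ(10) = 1, μ(11) = -1, μ(13) = -1, μ(14) = 1, μ(15) = 1, μ(17) = -1, μ(19) = -1, μ(21) = 1, μ(22) = 1, μ(23) = -1, μ(26) = 1, μ(29) = -1, μ(30) = -1, μ(31) = -1, μ(33) = 1, μ(34) = 1, with μ = 0 on non-squarefree integers. Summing μ(k)/k for k where μ(k) ≠ 0 gives -302679716/100280245065 ≈ -0.0030. (PNT ⟺ this sum → 0 as n → ∞.)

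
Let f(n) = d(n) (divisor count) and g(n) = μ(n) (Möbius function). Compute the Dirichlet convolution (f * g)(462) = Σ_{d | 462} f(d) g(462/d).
(d * μ)(462) = 1

Divisors of 462: [1, 2, 3, 6, 7, 11, 14, 21, 22, 33, 42, 66, 77, 154, 231, 462]. For each d | 462:
  d = 1: d(1) · μ(462/1) = 1 · 1 = 1
  d = 2: d(2) · μ(462/2) = 2 · -1 = -2
  d = 3: d(3) · μ(462/3) = 2 · -1 = -2
  d = 6: d(6) · μ(462/6) = 4 · 1 = 4
  d = 7: d(7) · μ(462/7) = 2 · -1 = -2
  d = 11: d(11) · μ(462/11) = 2 · -1 = -2
  d = 14: d(14) · μ(462/14) = 4 · 1 = 4
  d = 21: d(21) · μ(462/21) = 4 · 1 = 4
  d = 22: d(22) · μ(462/22) = 4 · 1 = 4
  d = 33: d(33) · μ(462/33) = 4 · 1 = 4
  d = 42: d(42) · μ(462/42) = 8 · -1 = -8
  d = 66: d(66) · μ(462/66) = 8 · -1 = -8
  d = 77: d(77) · μ(462/77) = 4 · 1 = 4
  d = 154: d(154) · μ(462/154) = 8 · -1 = -8
  d = 231: d(231) · μ(462/231) = 8 · -1 = -8
  d = 462: d(462) · μ(462/462) = 16 · 1 = 16
Summing: (d * μ)(462) = 1 + -2 + -2 + 4 + -2 + -2 + 4 + 4 + 4 + 4 + -8 + -8 + 4 + -8 + -8 + 16 = 1.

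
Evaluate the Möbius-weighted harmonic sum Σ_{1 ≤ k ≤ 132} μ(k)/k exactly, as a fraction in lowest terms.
Σ μ(k)/k = -4282394934202784040475989054340166706696769726931/525896479052627740771371797072411912900610967452630

Values of μ(k) for 1 ≤ k ≤ 132: μ(1) = 1, μ(2) = -1, μ(3) = -1, μ(5) = -1, μ(6) = 1, μ(7) = -1, μ(10) = 1, μ(11) = -1, μ(13) = -1, μ(14) = 1, μ(15) = 1, μ(17) = -1, μ(19) = -1, μ(21) = 1, μ(22) = 1, μ(23) = -1, μ(26) = 1, μ(29) = -1, μ(30) = -1, μ(31) = -1, μ(33) = 1, μ(34) = 1, μ(35) = 1, μ(37) = -1, μ(38) = 1, μ(39) = 1, μ(41) = -1, μ(42) = -1, μ(43) = -1, μ(46) = 1, μ(47) = -1, μ(51) = 1, μ(53) = -1, μ(55) = 1, μ(57) = 1, μ(58) = 1, μ(59) = -1, μ(61) = -1, μ(62) = 1, μ(65) = 1, μ(66) = -1, μ(67) = -1, μ(69) = 1, μ(70) = -1, μ(71) = -1, μ(73) = -1, μ(74) = 1, μ(77) = 1, μ(78) = -1, μ(79) = -1, μ(82) = 1, μ(83) = -1, μ(85) = 1, μ(86) = 1, μ(87) = 1, μ(89) = -1, μ(91) = 1, μ(93) = 1, μ(94) = 1, μ(95) = 1, μ(97) = -1, μ(101) = -1, μ(102) = -1, μ(103) = -1, μ(105) = -1, μ(106) = 1, μ(107) = -1, μ(109) = -1, μ(110) = -1, μ(111) = 1, μ(113) = -1, μ(114) = -1, μ(115) = 1, μ(118) = 1, μ(119) = 1, μ(122) = 1, μ(123) = 1, μ(127) = -1, μ(129) = 1, μ(130) = -1, μ(131) = -1, with μ = 0 on non-squarefree integers. Summing μ(k)/k for k where μ(k) ≠ 0 gives -4282394934202784040475989054340166706696769726931/525896479052627740771371797072411912900610967452630 ≈ -0.0081. (PNT ⟺ this sum → 0 as n → ∞.)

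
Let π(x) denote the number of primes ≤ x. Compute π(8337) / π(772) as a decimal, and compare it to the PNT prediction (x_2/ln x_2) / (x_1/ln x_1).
π(8337)/π(772) = 1045/136 ≈ 7.6838;  PNT prediction ≈ 7.9531.

π(772) = 136 and π(8337) = 1045, so π(8337)/π(772) ≈ 7.6838. The PNT-predicted ratio is (8337/ln(8337)) / (772/ln(772)) ≈ 7.9531. The two agree to within a few percent, as expected.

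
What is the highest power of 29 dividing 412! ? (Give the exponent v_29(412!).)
v_29(412!) = 14

Legendre's formula: v_p(n!) = Σ_{k ≥ 1} ⌊n / p^k⌋. For p = 29, n = 412, the terms are:
  ⌊412/29^1⌋ = ⌊412/29⌋ = 14
(the next term ⌊412/29^2⌋ = 0, terminating the sum). Summing: v_29(412!) = 14 = 14.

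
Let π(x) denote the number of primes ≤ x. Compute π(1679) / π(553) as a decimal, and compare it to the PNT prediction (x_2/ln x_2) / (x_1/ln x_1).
π(1679)/π(553) = 263/101 ≈ 2.6040;  PNT prediction ≈ 2.5821.

π(553) = 101 and π(1679) = 263, so π(1679)/π(553) ≈ 2.6040. The PNT-predicted ratio is (1679/ln(1679)) / (553/ln(553)) ≈ 2.5821. The two agree to within a few percent, as expected.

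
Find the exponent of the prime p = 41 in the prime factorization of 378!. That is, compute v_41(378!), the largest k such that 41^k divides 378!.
v_41(378!) = 9

Legendre's formula: v_p(n!) = Σ_{k ≥ 1} ⌊n / p^k⌋. For p = 41, n = 378, the terms are:
  ⌊378/41^1⌋ = ⌊378/41⌋ = 9
(the next term ⌊378/41^2⌋ = 0, terminating the sum). Summing: v_41(378!) = 9 = 9.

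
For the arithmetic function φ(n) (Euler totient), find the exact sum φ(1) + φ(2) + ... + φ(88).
Σ_{n ≤ 88} φ(n) = 2368

Compute φ(n) for each 1 ≤ n ≤ 88: φ(1) = 1, φ(2) = 1, φ(3) = 2, φ(4) = 2, φ(5) = 4, φ(6) = 2, φ(7) = 6, φ(8) = 4, φ(9) = 6, φ(10) = 4, φ(11) = 10, φ(12) = 4, φ(13) = 12, φ(14) = 6, φ(15) = 8, φ(16) = 8, φ(17) = 16, φ(18) = 6, φ(19) = 18, φ(20) = 8, φ(21) = 12, φ(22) = 10, φ(23) = 22, φ(24) = 8, φ(25) = 20, φ(26) = 12, φ(27) = 18, φ(28) = 12, φ(29) = 28, φ(30) = 8, φ(31) = 30, φ(32) = 16, φ(33) = 20, φ(34) = 16, φ(35) = 24, φ(36) = 12, φ(37) = 36, φ(38) = 18, φ(39) = 24, φ(40) = 16, φ(41) = 40, φ(42) = 12, φ(43) = 42, φ(44) = 20, φ(45) = 24, φ(46) = 22, φ(47) = 46, φ(48) = 16, φ(49) = 42, φ(50) = 20, φ(51) = 32, φ(52) = 24, φ(53) = 52, φ(54) = 18, φ(55) = 40, φ(56) = 24, φ(57) = 36, φ(58) = 28, φ(59) = 58, φ(60) = 16, φ(61) = 60, φ(62) = 30, φ(63) = 36, φ(64) = 32, φ(65) = 48, φ(66) = 20, φ(67) = 66, φ(68) = 32, φ(69) = 44, φ(70) = 24, φ(71) = 70, φ(72) = 24, φ(73) = 72, φ(74) = 36, φ(75) = 40, φ(76) = 36, φ(77) = 60, φ(78) = 24, φ(79) = 78, φ(80) = 32, φ(81) = 54, φ(82) = 40, φ(83) = 82, φ(84) = 24, φ(85) = 64, φ(86) = 42, φ(87) = 56, φ(88) = 40. Summing all 88 values: 2368. (Average order: Σ_{n ≤ x} φ(n) ~ (3/π²) x². For x = 88, (3/π²)·88² ≈ 2353.89.)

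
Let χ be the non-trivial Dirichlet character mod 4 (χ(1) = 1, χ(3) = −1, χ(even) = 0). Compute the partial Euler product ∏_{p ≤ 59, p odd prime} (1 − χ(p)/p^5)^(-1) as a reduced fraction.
∏ = 34538337851474581952741276429072842761309710837968927162241490274877420523772051911439/34671551917835326033172056215145617687895117707924911462190255983143219500310572564480

The odd primes p ≤ 59 are [3, 5, 7, 11, 13, 17, 19, 23, 29, 31, 37, 41, 43, 47, 53, 59]. For each, χ(p) = 1 if p ≡ 1 mod 4, χ(p) = −1 if p ≡ 3 mod 4. Taking (1 − χ(p)/p^5)^(-1) = p^5/(p^5 − χ(p)): (1 − (-1)/3^5)^(-1) · (1 − (1)/5^5)^(-1) · (1 − (-1)/7^5)^(-1) · (1 − (-1)/11^5)^(-1) · (1 − (1)/13^5)^(-1) · (1 − (1)/17^5)^(-1) · (1 − (-1)/19^5)^(-1) · (1 − (-1)/23^5)^(-1) · (1 − (1)/29^5)^(-1) · (1 − (-1)/31^5)^(-1) · (1 − (1)/37^5)^(-1) · (1 − (1)/41^5)^(-1) · (1 − (-1)/43^5)^(-1) · (1 − (-1)/47^5)^(-1) · (1 − (1)/53^5)^(-1) · (1 − (-1)/59^5)^(-1) = 34538337851474581952741276429072842761309710837968927162241490274877420523772051911439/34671551917835326033172056215145617687895117707924911462190255983143219500310572564480.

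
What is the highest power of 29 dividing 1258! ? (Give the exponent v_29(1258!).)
v_29(1258!) = 44

Legendre's formula: v_p(n!) = Σ_{k ≥ 1} ⌊n / p^k⌋. For p = 29, n = 1258, the terms are:
  ⌊1258/29^1⌋ = ⌊1258/29⌋ = 43
  ⌊1258/29^2⌋ = ⌊1258/841⌋ = 1
(the next term ⌊1258/29^3⌋ = 0, terminating the sum). Summing: v_29(1258!) = 43 + 1 = 44.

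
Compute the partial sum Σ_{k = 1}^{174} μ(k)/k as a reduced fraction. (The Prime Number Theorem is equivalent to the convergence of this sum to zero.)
Σ μ(k)/k = -291895861671370214401988773976597804369856804354890517841750669749/27764983964554203230141949225149376041830084932479143674493613998285

Values of μ(k) for 1 ≤ k ≤ 174: μ(1) = 1, μ(2) = -1, μ(3) = -1, μ(5) = -1, μ(6) = 1, μ(7) = -1, μ(10) = 1, μ(11) = -1, μ(13) = -1, μ(14) = 1, μ(15) = 1, μ(17) = -1, μ(19) = -1, μ(21) = 1, μ(22) = 1, μ(23) = -1, μ(26) = 1, μ(29) = -1, μ(30) = -1, μ(31) = -1, μ(33) = 1, μ(34) = 1, μ(35) = 1, μ(37) = -1, μ(38) = 1, μ(39) = 1, μ(41) = -1, μ(42) = -1, μ(43) = -1, μ(46) = 1, μ(47) = -1, μ(51) = 1, μ(53) = -1, μ(55) = 1, μ(57) = 1, μ(58) = 1, μ(59) = -1, μ(61) = -1, μ(62) = 1, μ(65) = 1, μ(66) = -1, μ(67) = -1, μ(69) = 1, μ(70) = -1, μ(71) = -1, μ(73) = -1, μ(74) = 1, μ(77) = 1, μ(78) = -1, μ(79) = -1, μ(82) = 1, μ(83) = -1, μ(85) = 1, μ(86) = 1, μ(87) = 1, μ(89) = -1, μ(91) = 1, μ(93) = 1, μ(94) = 1, μ(95) = 1, μ(97) = -1, μ(101) = -1, μ(102) = -1, μ(103) = -1, μ(105) = -1, μ(106) = 1, μ(107) = -1, μ(109) = -1, μ(110) = -1, μ(111) = 1, μ(113) = -1, μ(114) = -1, μ(115) = 1, μ(118) = 1, μ(119) = 1, μ(122) = 1, μ(123) = 1, μ(127) = -1, μ(129) = 1, μ(130) = -1, μ(131) = -1, μ(133) = 1, μ(134) = 1, μ(137) = -1, μ(138) = -1, μ(139) = -1, μ(141) = 1, μ(142) = 1, μ(143) = 1, μ(145) = 1, μ(146) = 1, μ(149) = -1, μ(151) = -1, μ(154) = -1, μ(155) = 1, μ(157) = -1, μ(158) = 1, μ(159) = 1, μ(161) = 1, μ(163) = -1, μ(165) = -1, μ(166) = 1, μ(167) = -1, μ(170) = -1, μ(173) = -1, μ(174) = -1, with μ = 0 on non-squarefree integers. Summing μ(k)/k for k where μ(k) ≠ 0 gives -291895861671370214401988773976597804369856804354890517841750669749/27764983964554203230141949225149376041830084932479143674493613998285 ≈ -0.0105. (PNT ⟺ this sum → 0 as n → ∞.)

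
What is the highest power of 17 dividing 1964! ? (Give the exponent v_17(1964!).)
v_17(1964!) = 121

Legendre's formula: v_p(n!) = Σ_{k ≥ 1} ⌊n / p^k⌋. For p = 17, n = 1964, the terms are:
  ⌊1964/17^1⌋ = ⌊1964/17⌋ = 115
  ⌊1964/17^2⌋ = ⌊1964/289⌋ = 6
(the next term ⌊1964/17^3⌋ = 0, terminating the sum). Summing: v_17(1964!) = 115 + 6 = 121.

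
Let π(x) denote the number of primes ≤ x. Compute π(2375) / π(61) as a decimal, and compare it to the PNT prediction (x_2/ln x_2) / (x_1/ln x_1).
π(2375)/π(61) = 351/18 ≈ 19.5000;  PNT prediction ≈ 20.5917.

π(61) = 18 and π(2375) = 351, so π(2375)/π(61) ≈ 19.5000. The PNT-predicted ratio is (2375/ln(2375)) / (61/ln(61)) ≈ 20.5917. The two agree to within a few percent, as expected.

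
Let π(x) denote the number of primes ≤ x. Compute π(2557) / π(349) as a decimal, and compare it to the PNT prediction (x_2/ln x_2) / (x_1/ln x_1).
π(2557)/π(349) = 375/70 ≈ 5.3571;  PNT prediction ≈ 5.4671.

π(349) = 70 and π(2557) = 375, so π(2557)/π(349) ≈ 5.3571. The PNT-predicted ratio is (2557/ln(2557)) / (349/ln(349)) ≈ 5.4671. The two agree to within a few percent, as expected.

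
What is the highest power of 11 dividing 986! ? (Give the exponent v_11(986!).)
v_11(986!) = 97

Legendre's formula: v_p(n!) = Σ_{k ≥ 1} ⌊n / p^k⌋. For p = 11, n = 986, the terms are:
  ⌊986/11^1⌋ = ⌊986/11⌋ = 89
  ⌊986/11^2⌋ = ⌊986/121⌋ = 8
(the next term ⌊986/11^3⌋ = 0, terminating the sum). Summing: v_11(986!) = 89 + 8 = 97.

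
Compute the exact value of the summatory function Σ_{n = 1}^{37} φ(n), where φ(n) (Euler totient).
Σ_{n ≤ 37} φ(n) = 432

Compute φ(n) for each 1 ≤ n ≤ 37: φ(1) = 1, φ(2) = 1, φ(3) = 2, φ(4) = 2, φ(5) = 4, φ(6) = 2, φ(7) = 6, φ(8) = 4, φ(9) = 6, φ(10) = 4, φ(11) = 10, φ(12) = 4, φ(13) = 12, φ(14) = 6, φ(15) = 8, φ(16) = 8, φ(17) = 16, φ(18) = 6, φ(19) = 18, φ(20) = 8, φ(21) = 12, φ(22) = 10, φ(23) = 22, φ(24) = 8, φ(25) = 20, φ(26) = 12, φ(27) = 18, φ(28) = 12, φ(29) = 28, φ(30) = 8, φ(31) = 30, φ(32) = 16, φ(33) = 20, φ(34) = 16, φ(35) = 24, φ(36) = 12, φ(37) = 36. Summing all 37 values: 432. (Average order: Σ_{n ≤ x} φ(n) ~ (3/π²) x². For x = 37, (3/π²)·37² ≈ 416.13.)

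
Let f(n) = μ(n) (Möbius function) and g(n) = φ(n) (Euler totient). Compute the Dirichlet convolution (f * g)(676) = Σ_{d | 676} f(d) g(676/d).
(μ * φ)(676) = 144

Divisors of 676: [1, 2, 4, 13, 26, 52, 169, 338, 676]. For each d | 676:
  d = 1: μ(1) · φ(676/1) = 1 · 312 = 312
  d = 2: μ(2) · φ(676/2) = -1 · 156 = -156
  d = 4: μ(4) · φ(676/4) = 0 · 156 = 0
  d = 13: μ(13) · φ(676/13) = -1 · 24 = -24
  d = 26: μ(26) · φ(676/26) = 1 · 12 = 12
  d = 52: μ(52) · φ(676/52) = 0 · 12 = 0
  d = 169: μ(169) · φ(676/169) = 0 · 2 = 0
  d = 338: μ(338) · φ(676/338) = 0 · 1 = 0
  d = 676: μ(676) · φ(676/676) = 0 · 1 = 0
Summing: (μ * φ)(676) = 312 + -156 + 0 + -24 + 12 + 0 + 0 + 0 + 0 = 144.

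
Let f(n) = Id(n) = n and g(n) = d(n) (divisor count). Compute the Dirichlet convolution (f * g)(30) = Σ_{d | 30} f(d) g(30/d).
(Id * d)(30) = 140

Divisors of 30: [1, 2, 3, 5, 6, 10, 15, 30]. For each d | 30:
  d = 1: Id(1) · d(30/1) = 1 · 8 = 8
  d = 2: Id(2) · d(30/2) = 2 · 4 = 8
  d = 3: Id(3) · d(30/3) = 3 · 4 = 12
  d = 5: Id(5) · d(30/5) = 5 · 4 = 20
  d = 6: Id(6) · d(30/6) = 6 · 2 = 12
  d = 10: Id(10) · d(30/10) = 10 · 2 = 20
  d = 15: Id(15) · d(30/15) = 15 · 2 = 30
  d = 30: Id(30) · d(30/30) = 30 · 1 = 30
Summing: (Id * d)(30) = 8 + 8 + 12 + 20 + 12 + 20 + 30 + 30 = 140.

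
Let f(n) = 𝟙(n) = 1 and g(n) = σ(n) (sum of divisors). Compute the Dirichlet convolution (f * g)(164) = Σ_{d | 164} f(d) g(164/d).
(𝟙 * σ)(164) = 473

Divisors of 164: [1, 2, 4, 41, 82, 164]. For each d | 164:
  d = 1: 𝟙(1) · σ(164/1) = 1 · 294 = 294
  d = 2: 𝟙(2) · σ(164/2) = 1 · 126 = 126
  d = 4: 𝟙(4) · σ(164/4) = 1 · 42 = 42
  d = 41: 𝟙(41) · σ(164/41) = 1 · 7 = 7
  d = 82: 𝟙(82) · σ(164/82) = 1 · 3 = 3
  d = 164: 𝟙(164) · σ(164/164) = 1 · 1 = 1
Summing: (𝟙 * σ)(164) = 294 + 126 + 42 + 7 + 3 + 1 = 473.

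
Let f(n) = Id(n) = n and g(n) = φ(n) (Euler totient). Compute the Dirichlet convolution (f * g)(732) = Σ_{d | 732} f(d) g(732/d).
(Id * φ)(732) = 4840

Divisors of 732: [1, 2, 3, 4, 6, 12, 61, 122, 183, 244, 366, 732]. For each d | 732:
  d = 1: Id(1) · φ(732/1) = 1 · 240 = 240
  d = 2: Id(2) · φ(732/2) = 2 · 120 = 240
  d = 3: Id(3) · φ(732/3) = 3 · 120 = 360
  d = 4: Id(4) · φ(732/4) = 4 · 120 = 480
  d = 6: Id(6) · φ(732/6) = 6 · 60 = 360
  d = 12: Id(12) · φ(732/12) = 12 · 60 = 720
  d = 61: Id(61) · φ(732/61) = 61 · 4 = 244
  d = 122: Id(122) · φ(732/122) = 122 · 2 = 244
  d = 183: Id(183) · φ(732/183) = 183 · 2 = 366
  d = 244: Id(244) · φ(732/244) = 244 · 2 = 488
  d = 366: Id(366) · φ(732/366) = 366 · 1 = 366
  d = 732: Id(732) · φ(732/732) = 732 · 1 = 732
Summing: (Id * φ)(732) = 240 + 240 + 360 + 480 + 360 + 720 + 244 + 244 + 366 + 488 + 366 + 732 = 4840.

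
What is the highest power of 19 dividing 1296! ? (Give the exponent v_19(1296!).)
v_19(1296!) = 71

Legendre's formula: v_p(n!) = Σ_{k ≥ 1} ⌊n / p^k⌋. For p = 19, n = 1296, the terms are:
  ⌊1296/19^1⌋ = ⌊1296/19⌋ = 68
  ⌊1296/19^2⌋ = ⌊1296/361⌋ = 3
(the next term ⌊1296/19^3⌋ = 0, terminating the sum). Summing: v_19(1296!) = 68 + 3 = 71.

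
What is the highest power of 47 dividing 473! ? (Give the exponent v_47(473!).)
v_47(473!) = 10

Legendre's formula: v_p(n!) = Σ_{k ≥ 1} ⌊n / p^k⌋. For p = 47, n = 473, the terms are:
  ⌊473/47^1⌋ = ⌊473/47⌋ = 10
(the next term ⌊473/47^2⌋ = 0, terminating the sum). Summing: v_47(473!) = 10 = 10.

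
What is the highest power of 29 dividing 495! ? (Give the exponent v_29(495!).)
v_29(495!) = 17

Legendre's formula: v_p(n!) = Σ_{k ≥ 1} ⌊n / p^k⌋. For p = 29, n = 495, the terms are:
  ⌊495/29^1⌋ = ⌊495/29⌋ = 17
(the next term ⌊495/29^2⌋ = 0, terminating the sum). Summing: v_29(495!) = 17 = 17.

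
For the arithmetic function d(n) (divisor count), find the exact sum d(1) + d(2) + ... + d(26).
Σ_{n ≤ 26} d(n) = 91

Compute d(n) for each 1 ≤ n ≤ 26: d(1) = 1, d(2) = 2, d(3) = 2, d(4) = 3, d(5) = 2, d(6) = 4, d(7) = 2, d(8) = 4, d(9) = 3, d(10) = 4, d(11) = 2, d(12) = 6, d(13) = 2, d(14) = 4, d(15) = 4, d(16) = 5, d(17) = 2, d(18) = 6, d(19) = 2, d(20) = 6, d(21) = 4, d(22) = 4, d(23) = 2, d(24) = 8, d(25) = 3, d(26) = 4. Summing all 26 values: 91. (Dirichlet's divisor formula: Σ_{n ≤ x} d(n) = x ln(x) + (2γ − 1) x + O(√x). For x = 26, the asymptotic estimate is ≈ 88.73.)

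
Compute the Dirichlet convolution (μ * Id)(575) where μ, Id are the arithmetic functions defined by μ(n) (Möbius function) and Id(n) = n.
(μ * Id)(575) = 440

Divisors of 575: [1, 5, 23, 25, 115, 575]. For each d | 575:
  d = 1: μ(1) · Id(575/1) = 1 · 575 = 575
  d = 5: μ(5) · Id(575/5) = -1 · 115 = -115
  d = 23: μ(23) · Id(575/23) = -1 · 25 = -25
  d = 25: μ(25) · Id(575/25) = 0 · 23 = 0
  d = 115: μ(115) · Id(575/115) = 1 · 5 = 5
  d = 575: μ(575) · Id(575/575) = 0 · 1 = 0
Summing: (μ * Id)(575) = 575 + -115 + -25 + 0 + 5 + 0 = 440.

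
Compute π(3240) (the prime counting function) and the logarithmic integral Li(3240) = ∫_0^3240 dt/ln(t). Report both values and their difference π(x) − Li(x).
π(3240) = 457;  Li(3240) ≈ 472.59;  π(x) − Li(x) ≈ -15.59.

Direct count of primes ≤ 3240 gives π(3240) = 457. Numerical evaluation of the logarithmic integral gives Li(3240) ≈ 472.59. The difference π(x) − Li(x) ≈ -15.59 is typically negative for small/moderate x (Li(x) overestimates), though Littlewood's theorem shows this sign changes infinitely often.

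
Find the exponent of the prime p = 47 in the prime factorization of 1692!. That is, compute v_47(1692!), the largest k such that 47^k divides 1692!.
v_47(1692!) = 36

Legendre's formula: v_p(n!) = Σ_{k ≥ 1} ⌊n / p^k⌋. For p = 47, n = 1692, the terms are:
  ⌊1692/47^1⌋ = ⌊1692/47⌋ = 36
(the next term ⌊1692/47^2⌋ = 0, terminating the sum). Summing: v_47(1692!) = 36 = 36.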